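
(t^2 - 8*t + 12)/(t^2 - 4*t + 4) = (t - 6)/(t - 2)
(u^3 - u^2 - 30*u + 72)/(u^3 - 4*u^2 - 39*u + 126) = (u - 4)/(u - 7)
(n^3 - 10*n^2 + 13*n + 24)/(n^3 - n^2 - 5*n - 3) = (n - 8)/(n + 1)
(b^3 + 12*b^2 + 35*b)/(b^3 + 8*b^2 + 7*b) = (b + 5)/(b + 1)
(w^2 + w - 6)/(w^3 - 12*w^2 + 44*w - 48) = (w + 3)/(w^2 - 10*w + 24)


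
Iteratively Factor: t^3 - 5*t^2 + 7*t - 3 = (t - 1)*(t^2 - 4*t + 3) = (t - 1)^2*(t - 3)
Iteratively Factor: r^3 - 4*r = (r)*(r^2 - 4) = r*(r - 2)*(r + 2)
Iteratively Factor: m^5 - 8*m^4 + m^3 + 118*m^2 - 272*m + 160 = (m - 5)*(m^4 - 3*m^3 - 14*m^2 + 48*m - 32) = (m - 5)*(m - 1)*(m^3 - 2*m^2 - 16*m + 32) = (m - 5)*(m - 1)*(m + 4)*(m^2 - 6*m + 8) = (m - 5)*(m - 4)*(m - 1)*(m + 4)*(m - 2)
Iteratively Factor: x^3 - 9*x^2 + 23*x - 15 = (x - 1)*(x^2 - 8*x + 15) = (x - 5)*(x - 1)*(x - 3)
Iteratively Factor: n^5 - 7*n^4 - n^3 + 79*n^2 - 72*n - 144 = (n - 4)*(n^4 - 3*n^3 - 13*n^2 + 27*n + 36) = (n - 4)*(n + 1)*(n^3 - 4*n^2 - 9*n + 36) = (n - 4)^2*(n + 1)*(n^2 - 9) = (n - 4)^2*(n - 3)*(n + 1)*(n + 3)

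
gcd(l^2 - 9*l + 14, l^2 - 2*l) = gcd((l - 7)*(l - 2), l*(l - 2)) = l - 2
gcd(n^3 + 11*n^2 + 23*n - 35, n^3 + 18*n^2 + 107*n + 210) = n^2 + 12*n + 35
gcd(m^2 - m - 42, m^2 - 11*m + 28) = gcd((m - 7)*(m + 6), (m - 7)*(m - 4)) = m - 7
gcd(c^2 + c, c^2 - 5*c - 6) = c + 1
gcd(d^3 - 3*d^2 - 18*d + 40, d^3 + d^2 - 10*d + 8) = d^2 + 2*d - 8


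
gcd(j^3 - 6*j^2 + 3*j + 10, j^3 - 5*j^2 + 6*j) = j - 2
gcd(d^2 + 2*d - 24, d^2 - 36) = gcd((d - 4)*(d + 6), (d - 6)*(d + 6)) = d + 6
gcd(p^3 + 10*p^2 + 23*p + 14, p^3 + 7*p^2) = p + 7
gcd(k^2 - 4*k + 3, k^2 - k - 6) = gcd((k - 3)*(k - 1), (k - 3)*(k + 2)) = k - 3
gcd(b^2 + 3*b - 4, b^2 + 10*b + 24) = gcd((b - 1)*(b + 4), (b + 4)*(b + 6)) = b + 4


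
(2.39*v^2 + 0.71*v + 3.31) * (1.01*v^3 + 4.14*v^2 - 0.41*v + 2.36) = 2.4139*v^5 + 10.6117*v^4 + 5.3026*v^3 + 19.0527*v^2 + 0.3185*v + 7.8116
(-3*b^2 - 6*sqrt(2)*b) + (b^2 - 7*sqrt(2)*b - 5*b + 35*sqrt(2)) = -2*b^2 - 13*sqrt(2)*b - 5*b + 35*sqrt(2)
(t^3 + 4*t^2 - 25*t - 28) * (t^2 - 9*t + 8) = t^5 - 5*t^4 - 53*t^3 + 229*t^2 + 52*t - 224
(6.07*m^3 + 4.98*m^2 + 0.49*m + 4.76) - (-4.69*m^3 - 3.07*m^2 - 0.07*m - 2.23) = 10.76*m^3 + 8.05*m^2 + 0.56*m + 6.99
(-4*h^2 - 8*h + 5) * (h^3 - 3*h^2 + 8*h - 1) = -4*h^5 + 4*h^4 - 3*h^3 - 75*h^2 + 48*h - 5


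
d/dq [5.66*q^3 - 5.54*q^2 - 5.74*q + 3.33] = 16.98*q^2 - 11.08*q - 5.74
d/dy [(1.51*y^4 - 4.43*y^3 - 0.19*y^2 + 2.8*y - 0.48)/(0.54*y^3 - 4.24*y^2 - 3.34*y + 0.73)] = (0.8154*y^6 - 12.8048*y^5 + 3.75559999999999*y^4 + 30.9776*y^3 + 3.5825*y^2 - 4.3478*y + 0.4408)/(0.2916*y^6 - 4.5792*y^5 + 14.3704*y^4 + 29.1116*y^3 + 4.9652*y^2 - 4.8764*y + 0.5329)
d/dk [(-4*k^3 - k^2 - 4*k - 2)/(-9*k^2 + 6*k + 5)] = 2*(18*k^4 - 24*k^3 - 51*k^2 - 23*k - 4)/(81*k^4 - 108*k^3 - 54*k^2 + 60*k + 25)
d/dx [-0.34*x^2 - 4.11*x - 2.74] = -0.68*x - 4.11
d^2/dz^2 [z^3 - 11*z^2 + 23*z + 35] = 6*z - 22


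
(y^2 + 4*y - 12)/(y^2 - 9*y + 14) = (y + 6)/(y - 7)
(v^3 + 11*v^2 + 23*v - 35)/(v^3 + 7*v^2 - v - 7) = (v + 5)/(v + 1)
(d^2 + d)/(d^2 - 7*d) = (d + 1)/(d - 7)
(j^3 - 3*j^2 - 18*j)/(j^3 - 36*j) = (j + 3)/(j + 6)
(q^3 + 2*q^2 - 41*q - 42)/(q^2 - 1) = (q^2 + q - 42)/(q - 1)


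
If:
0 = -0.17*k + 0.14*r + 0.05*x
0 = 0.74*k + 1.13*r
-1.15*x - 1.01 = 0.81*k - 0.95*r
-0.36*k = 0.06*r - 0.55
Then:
No Solution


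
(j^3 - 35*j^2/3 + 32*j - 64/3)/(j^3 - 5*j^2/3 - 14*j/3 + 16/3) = (j - 8)/(j + 2)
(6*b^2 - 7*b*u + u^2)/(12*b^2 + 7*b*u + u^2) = (6*b^2 - 7*b*u + u^2)/(12*b^2 + 7*b*u + u^2)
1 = 1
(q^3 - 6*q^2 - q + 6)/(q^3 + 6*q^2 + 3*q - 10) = (q^2 - 5*q - 6)/(q^2 + 7*q + 10)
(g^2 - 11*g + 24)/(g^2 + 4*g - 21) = (g - 8)/(g + 7)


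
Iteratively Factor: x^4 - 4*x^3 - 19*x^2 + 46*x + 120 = (x - 4)*(x^3 - 19*x - 30) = (x - 4)*(x + 3)*(x^2 - 3*x - 10) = (x - 5)*(x - 4)*(x + 3)*(x + 2)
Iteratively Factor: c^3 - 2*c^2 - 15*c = (c)*(c^2 - 2*c - 15) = c*(c - 5)*(c + 3)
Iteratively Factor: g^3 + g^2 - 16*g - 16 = (g + 4)*(g^2 - 3*g - 4) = (g + 1)*(g + 4)*(g - 4)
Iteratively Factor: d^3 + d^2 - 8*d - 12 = (d + 2)*(d^2 - d - 6) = (d - 3)*(d + 2)*(d + 2)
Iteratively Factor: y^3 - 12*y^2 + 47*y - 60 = (y - 5)*(y^2 - 7*y + 12) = (y - 5)*(y - 3)*(y - 4)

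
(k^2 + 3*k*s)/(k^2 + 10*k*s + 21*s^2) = k/(k + 7*s)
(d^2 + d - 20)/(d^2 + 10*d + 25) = (d - 4)/(d + 5)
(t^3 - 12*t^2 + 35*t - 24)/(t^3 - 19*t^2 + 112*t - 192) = (t - 1)/(t - 8)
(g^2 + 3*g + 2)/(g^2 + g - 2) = (g + 1)/(g - 1)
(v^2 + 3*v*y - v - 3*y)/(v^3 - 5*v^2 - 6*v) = (-v^2 - 3*v*y + v + 3*y)/(v*(-v^2 + 5*v + 6))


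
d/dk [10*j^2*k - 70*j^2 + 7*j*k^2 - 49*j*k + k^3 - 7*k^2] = 10*j^2 + 14*j*k - 49*j + 3*k^2 - 14*k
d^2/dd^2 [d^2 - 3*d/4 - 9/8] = 2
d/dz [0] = 0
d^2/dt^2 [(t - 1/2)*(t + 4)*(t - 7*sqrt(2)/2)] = 6*t - 7*sqrt(2) + 7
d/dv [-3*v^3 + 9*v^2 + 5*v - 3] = -9*v^2 + 18*v + 5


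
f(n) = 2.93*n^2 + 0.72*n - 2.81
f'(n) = 5.86*n + 0.72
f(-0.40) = -2.63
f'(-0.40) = -1.62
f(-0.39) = -2.65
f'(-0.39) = -1.57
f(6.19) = 113.91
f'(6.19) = 36.99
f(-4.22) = 46.33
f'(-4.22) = -24.01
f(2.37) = 15.35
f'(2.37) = 14.61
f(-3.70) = 34.64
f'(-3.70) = -20.96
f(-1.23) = 0.74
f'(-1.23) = -6.49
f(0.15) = -2.64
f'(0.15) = 1.60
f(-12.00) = 410.47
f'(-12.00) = -69.60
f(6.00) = 106.99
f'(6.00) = 35.88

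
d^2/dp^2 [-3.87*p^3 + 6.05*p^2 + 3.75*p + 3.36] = 12.1 - 23.22*p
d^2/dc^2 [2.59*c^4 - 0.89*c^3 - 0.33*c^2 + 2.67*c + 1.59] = 31.08*c^2 - 5.34*c - 0.66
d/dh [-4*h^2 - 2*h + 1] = -8*h - 2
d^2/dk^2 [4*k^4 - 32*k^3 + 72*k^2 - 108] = 48*k^2 - 192*k + 144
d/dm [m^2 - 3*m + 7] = 2*m - 3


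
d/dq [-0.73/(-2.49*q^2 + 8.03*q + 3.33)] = (5.8619 - 3.6354*q)/(-2.49*q^2 + 8.03*q + 3.33)^2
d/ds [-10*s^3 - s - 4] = -30*s^2 - 1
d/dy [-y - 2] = -1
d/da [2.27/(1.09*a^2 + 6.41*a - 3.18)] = (-4.9486*a - 14.5507)/(1.09*a^2 + 6.41*a - 3.18)^2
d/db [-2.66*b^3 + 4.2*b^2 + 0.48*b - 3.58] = -7.98*b^2 + 8.4*b + 0.48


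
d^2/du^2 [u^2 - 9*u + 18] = 2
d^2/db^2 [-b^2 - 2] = -2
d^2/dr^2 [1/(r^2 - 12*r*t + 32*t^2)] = 2*(-r^2 + 12*r*t - 32*t^2 + 4*(r - 6*t)^2)/(r^2 - 12*r*t + 32*t^2)^3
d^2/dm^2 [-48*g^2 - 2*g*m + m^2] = 2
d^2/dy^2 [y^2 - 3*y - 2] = 2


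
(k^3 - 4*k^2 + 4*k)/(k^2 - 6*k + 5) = k*(k^2 - 4*k + 4)/(k^2 - 6*k + 5)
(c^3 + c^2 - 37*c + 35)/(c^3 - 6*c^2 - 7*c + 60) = (c^2 + 6*c - 7)/(c^2 - c - 12)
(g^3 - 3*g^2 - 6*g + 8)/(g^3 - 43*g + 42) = (g^2 - 2*g - 8)/(g^2 + g - 42)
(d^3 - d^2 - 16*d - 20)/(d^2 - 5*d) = d + 4 + 4/d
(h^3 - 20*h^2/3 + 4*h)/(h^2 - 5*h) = (h^2 - 20*h/3 + 4)/(h - 5)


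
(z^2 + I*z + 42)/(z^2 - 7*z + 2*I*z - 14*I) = (z^2 + I*z + 42)/(z^2 + z*(-7 + 2*I) - 14*I)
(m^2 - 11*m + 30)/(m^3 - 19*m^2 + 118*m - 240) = 1/(m - 8)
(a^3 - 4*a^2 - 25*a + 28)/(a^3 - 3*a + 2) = (a^2 - 3*a - 28)/(a^2 + a - 2)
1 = 1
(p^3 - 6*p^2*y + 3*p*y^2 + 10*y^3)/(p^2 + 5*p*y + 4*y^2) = (p^2 - 7*p*y + 10*y^2)/(p + 4*y)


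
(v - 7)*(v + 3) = v^2 - 4*v - 21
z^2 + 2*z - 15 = (z - 3)*(z + 5)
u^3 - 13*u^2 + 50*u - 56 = (u - 7)*(u - 4)*(u - 2)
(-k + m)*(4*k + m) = -4*k^2 + 3*k*m + m^2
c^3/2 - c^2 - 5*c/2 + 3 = (c/2 + 1)*(c - 3)*(c - 1)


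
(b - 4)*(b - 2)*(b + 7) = b^3 + b^2 - 34*b + 56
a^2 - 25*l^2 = (a - 5*l)*(a + 5*l)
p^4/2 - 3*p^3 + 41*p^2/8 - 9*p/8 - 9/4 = (p/2 + 1/4)*(p - 3)*(p - 2)*(p - 3/2)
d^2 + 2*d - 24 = (d - 4)*(d + 6)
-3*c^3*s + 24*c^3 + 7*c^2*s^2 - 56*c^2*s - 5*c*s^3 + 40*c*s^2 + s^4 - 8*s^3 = (-3*c + s)*(-c + s)^2*(s - 8)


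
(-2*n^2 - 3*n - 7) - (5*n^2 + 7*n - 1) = -7*n^2 - 10*n - 6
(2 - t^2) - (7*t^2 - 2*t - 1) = -8*t^2 + 2*t + 3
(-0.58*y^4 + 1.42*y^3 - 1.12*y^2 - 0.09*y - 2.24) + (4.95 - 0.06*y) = -0.58*y^4 + 1.42*y^3 - 1.12*y^2 - 0.15*y + 2.71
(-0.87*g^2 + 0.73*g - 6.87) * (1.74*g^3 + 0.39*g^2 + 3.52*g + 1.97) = -1.5138*g^5 + 0.9309*g^4 - 14.7315*g^3 - 1.8236*g^2 - 22.7443*g - 13.5339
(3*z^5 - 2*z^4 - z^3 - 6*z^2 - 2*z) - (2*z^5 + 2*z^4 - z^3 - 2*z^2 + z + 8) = z^5 - 4*z^4 - 4*z^2 - 3*z - 8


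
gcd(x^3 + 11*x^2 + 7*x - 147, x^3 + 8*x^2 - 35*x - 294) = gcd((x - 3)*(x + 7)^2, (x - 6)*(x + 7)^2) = x^2 + 14*x + 49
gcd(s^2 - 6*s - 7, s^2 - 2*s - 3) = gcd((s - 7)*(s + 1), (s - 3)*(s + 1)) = s + 1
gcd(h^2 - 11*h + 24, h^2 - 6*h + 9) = h - 3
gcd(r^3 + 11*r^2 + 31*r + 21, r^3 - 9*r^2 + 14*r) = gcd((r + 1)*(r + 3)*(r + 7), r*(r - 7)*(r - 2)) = 1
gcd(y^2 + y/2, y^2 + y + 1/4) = y + 1/2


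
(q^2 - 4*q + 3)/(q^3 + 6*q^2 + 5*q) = (q^2 - 4*q + 3)/(q*(q^2 + 6*q + 5))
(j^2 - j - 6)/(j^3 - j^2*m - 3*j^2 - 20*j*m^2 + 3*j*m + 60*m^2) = (j + 2)/(j^2 - j*m - 20*m^2)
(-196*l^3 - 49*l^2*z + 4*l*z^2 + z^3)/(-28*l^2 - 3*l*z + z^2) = 7*l + z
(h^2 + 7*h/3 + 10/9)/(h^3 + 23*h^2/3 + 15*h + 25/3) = (h + 2/3)/(h^2 + 6*h + 5)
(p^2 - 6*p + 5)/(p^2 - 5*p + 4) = (p - 5)/(p - 4)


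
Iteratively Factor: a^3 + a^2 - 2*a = (a + 2)*(a^2 - a) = (a - 1)*(a + 2)*(a)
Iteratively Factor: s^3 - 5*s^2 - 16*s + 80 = (s - 4)*(s^2 - s - 20) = (s - 4)*(s + 4)*(s - 5)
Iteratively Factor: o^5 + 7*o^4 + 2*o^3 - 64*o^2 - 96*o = (o + 2)*(o^4 + 5*o^3 - 8*o^2 - 48*o) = (o + 2)*(o + 4)*(o^3 + o^2 - 12*o) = (o - 3)*(o + 2)*(o + 4)*(o^2 + 4*o) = (o - 3)*(o + 2)*(o + 4)^2*(o)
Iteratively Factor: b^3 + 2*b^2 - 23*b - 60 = (b - 5)*(b^2 + 7*b + 12) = (b - 5)*(b + 4)*(b + 3)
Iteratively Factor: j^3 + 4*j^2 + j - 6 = (j + 2)*(j^2 + 2*j - 3) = (j - 1)*(j + 2)*(j + 3)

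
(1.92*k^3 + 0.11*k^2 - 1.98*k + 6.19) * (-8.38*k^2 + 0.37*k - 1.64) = -16.0896*k^5 - 0.2114*k^4 + 13.4843*k^3 - 52.7852*k^2 + 5.5375*k - 10.1516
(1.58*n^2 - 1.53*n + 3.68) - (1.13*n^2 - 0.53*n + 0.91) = 0.45*n^2 - 1.0*n + 2.77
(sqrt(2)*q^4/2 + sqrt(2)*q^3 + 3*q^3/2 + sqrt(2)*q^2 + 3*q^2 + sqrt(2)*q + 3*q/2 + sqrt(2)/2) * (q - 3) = sqrt(2)*q^5/2 - sqrt(2)*q^4/2 + 3*q^4/2 - 2*sqrt(2)*q^3 - 3*q^3/2 - 15*q^2/2 - 2*sqrt(2)*q^2 - 9*q/2 - 5*sqrt(2)*q/2 - 3*sqrt(2)/2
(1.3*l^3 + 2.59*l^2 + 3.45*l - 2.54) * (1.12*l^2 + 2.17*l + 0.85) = 1.456*l^5 + 5.7218*l^4 + 10.5893*l^3 + 6.8432*l^2 - 2.5793*l - 2.159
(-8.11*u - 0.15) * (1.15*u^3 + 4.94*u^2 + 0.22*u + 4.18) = -9.3265*u^4 - 40.2359*u^3 - 2.5252*u^2 - 33.9328*u - 0.627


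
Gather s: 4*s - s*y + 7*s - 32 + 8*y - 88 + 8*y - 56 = s*(11 - y) + 16*y - 176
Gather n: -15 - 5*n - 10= -5*n - 25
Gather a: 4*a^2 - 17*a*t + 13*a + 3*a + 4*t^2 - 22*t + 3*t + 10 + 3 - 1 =4*a^2 + a*(16 - 17*t) + 4*t^2 - 19*t + 12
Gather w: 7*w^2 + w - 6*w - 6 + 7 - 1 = 7*w^2 - 5*w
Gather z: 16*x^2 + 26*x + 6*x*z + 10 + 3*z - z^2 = 16*x^2 + 26*x - z^2 + z*(6*x + 3) + 10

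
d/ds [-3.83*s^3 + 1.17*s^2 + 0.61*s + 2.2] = -11.49*s^2 + 2.34*s + 0.61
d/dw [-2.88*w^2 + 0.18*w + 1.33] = 0.18 - 5.76*w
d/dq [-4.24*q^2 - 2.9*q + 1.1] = -8.48*q - 2.9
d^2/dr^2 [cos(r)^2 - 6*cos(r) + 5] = 6*cos(r) - 2*cos(2*r)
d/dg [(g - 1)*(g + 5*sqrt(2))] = 2*g - 1 + 5*sqrt(2)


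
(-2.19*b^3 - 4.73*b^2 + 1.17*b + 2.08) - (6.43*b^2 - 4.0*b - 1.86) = -2.19*b^3 - 11.16*b^2 + 5.17*b + 3.94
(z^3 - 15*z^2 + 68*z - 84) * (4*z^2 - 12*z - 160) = 4*z^5 - 72*z^4 + 292*z^3 + 1248*z^2 - 9872*z + 13440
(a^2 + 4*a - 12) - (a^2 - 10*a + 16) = 14*a - 28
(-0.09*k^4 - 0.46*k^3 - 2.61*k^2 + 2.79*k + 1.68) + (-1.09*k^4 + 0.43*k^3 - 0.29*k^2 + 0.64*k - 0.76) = -1.18*k^4 - 0.03*k^3 - 2.9*k^2 + 3.43*k + 0.92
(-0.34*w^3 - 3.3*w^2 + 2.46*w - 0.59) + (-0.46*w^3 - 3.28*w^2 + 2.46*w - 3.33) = -0.8*w^3 - 6.58*w^2 + 4.92*w - 3.92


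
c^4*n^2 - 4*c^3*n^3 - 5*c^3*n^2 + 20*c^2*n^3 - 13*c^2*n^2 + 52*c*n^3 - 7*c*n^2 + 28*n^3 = (c - 7)*(c - 4*n)*(c*n + n)^2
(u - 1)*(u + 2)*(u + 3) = u^3 + 4*u^2 + u - 6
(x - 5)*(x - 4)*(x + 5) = x^3 - 4*x^2 - 25*x + 100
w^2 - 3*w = w*(w - 3)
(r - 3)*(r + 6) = r^2 + 3*r - 18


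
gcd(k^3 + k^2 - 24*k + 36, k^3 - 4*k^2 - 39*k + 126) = k^2 + 3*k - 18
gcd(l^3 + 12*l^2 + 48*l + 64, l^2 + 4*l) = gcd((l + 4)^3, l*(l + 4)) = l + 4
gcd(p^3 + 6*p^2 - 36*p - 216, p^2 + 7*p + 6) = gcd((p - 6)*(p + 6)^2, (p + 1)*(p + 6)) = p + 6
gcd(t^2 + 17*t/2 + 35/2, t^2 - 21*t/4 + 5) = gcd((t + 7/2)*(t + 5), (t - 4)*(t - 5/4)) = 1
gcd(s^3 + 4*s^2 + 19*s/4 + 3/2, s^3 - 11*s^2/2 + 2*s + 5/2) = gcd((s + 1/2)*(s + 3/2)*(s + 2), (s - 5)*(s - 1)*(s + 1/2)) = s + 1/2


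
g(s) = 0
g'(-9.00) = 0.00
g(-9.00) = 0.00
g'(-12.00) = 0.00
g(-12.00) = 0.00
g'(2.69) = 0.00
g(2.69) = 0.00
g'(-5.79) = 0.00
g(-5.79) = 0.00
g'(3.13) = 0.00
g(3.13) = 0.00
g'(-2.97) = 0.00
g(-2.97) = 0.00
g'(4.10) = 0.00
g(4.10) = 0.00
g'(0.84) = 0.00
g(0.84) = 0.00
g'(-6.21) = 0.00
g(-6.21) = 0.00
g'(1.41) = 0.00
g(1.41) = 0.00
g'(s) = 0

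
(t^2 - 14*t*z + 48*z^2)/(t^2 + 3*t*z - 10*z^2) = (t^2 - 14*t*z + 48*z^2)/(t^2 + 3*t*z - 10*z^2)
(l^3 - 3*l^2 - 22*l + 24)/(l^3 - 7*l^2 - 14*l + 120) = (l - 1)/(l - 5)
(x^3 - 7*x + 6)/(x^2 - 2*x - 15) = (x^2 - 3*x + 2)/(x - 5)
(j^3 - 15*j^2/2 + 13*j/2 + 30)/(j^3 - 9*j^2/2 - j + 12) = (j - 5)/(j - 2)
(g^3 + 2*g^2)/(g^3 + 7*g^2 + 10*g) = g/(g + 5)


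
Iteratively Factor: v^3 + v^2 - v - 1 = (v + 1)*(v^2 - 1) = (v - 1)*(v + 1)*(v + 1)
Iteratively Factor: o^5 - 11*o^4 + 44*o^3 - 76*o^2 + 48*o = (o - 2)*(o^4 - 9*o^3 + 26*o^2 - 24*o) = (o - 2)^2*(o^3 - 7*o^2 + 12*o) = o*(o - 2)^2*(o^2 - 7*o + 12) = o*(o - 3)*(o - 2)^2*(o - 4)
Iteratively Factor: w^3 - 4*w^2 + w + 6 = (w - 3)*(w^2 - w - 2) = (w - 3)*(w - 2)*(w + 1)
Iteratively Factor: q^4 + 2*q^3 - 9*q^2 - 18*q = (q - 3)*(q^3 + 5*q^2 + 6*q) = q*(q - 3)*(q^2 + 5*q + 6) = q*(q - 3)*(q + 2)*(q + 3)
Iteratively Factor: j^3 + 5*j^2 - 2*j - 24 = (j + 4)*(j^2 + j - 6) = (j - 2)*(j + 4)*(j + 3)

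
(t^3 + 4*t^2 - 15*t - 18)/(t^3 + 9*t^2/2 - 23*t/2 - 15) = 2*(t - 3)/(2*t - 5)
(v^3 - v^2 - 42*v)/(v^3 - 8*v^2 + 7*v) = (v + 6)/(v - 1)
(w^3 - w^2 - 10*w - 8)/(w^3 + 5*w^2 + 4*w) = (w^2 - 2*w - 8)/(w*(w + 4))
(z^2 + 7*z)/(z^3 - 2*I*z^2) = (z + 7)/(z*(z - 2*I))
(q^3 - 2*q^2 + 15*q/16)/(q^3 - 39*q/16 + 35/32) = 2*q*(4*q - 3)/(8*q^2 + 10*q - 7)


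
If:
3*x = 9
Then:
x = 3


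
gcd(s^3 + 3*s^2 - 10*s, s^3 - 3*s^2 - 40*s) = s^2 + 5*s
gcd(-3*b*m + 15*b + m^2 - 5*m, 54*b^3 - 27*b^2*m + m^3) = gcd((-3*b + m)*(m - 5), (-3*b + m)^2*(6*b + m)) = 3*b - m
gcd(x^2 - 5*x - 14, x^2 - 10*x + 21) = x - 7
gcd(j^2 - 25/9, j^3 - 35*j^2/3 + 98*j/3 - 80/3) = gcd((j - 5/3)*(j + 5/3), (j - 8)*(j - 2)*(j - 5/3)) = j - 5/3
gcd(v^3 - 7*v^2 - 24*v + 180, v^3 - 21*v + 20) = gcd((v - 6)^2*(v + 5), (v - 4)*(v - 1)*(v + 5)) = v + 5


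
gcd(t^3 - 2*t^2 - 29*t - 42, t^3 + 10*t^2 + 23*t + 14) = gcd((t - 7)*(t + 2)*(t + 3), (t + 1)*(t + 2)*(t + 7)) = t + 2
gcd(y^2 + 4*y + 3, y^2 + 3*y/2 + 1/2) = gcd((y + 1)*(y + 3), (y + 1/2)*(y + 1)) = y + 1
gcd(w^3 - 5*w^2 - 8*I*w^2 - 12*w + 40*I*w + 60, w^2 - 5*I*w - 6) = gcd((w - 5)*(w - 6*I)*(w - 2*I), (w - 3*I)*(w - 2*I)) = w - 2*I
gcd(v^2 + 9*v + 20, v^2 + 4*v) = v + 4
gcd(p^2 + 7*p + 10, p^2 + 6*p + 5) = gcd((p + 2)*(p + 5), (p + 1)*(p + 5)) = p + 5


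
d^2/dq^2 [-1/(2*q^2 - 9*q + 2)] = 2*(4*q^2 - 18*q - (4*q - 9)^2 + 4)/(2*q^2 - 9*q + 2)^3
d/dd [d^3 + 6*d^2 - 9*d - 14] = 3*d^2 + 12*d - 9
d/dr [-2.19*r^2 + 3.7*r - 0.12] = 3.7 - 4.38*r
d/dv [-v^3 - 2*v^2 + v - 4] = -3*v^2 - 4*v + 1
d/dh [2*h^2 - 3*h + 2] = 4*h - 3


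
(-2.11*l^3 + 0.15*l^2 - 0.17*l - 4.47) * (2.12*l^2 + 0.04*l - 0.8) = -4.4732*l^5 + 0.2336*l^4 + 1.3336*l^3 - 9.6032*l^2 - 0.0428*l + 3.576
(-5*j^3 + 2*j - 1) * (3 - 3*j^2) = 15*j^5 - 21*j^3 + 3*j^2 + 6*j - 3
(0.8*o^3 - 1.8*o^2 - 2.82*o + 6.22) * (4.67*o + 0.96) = 3.736*o^4 - 7.638*o^3 - 14.8974*o^2 + 26.3402*o + 5.9712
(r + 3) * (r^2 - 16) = r^3 + 3*r^2 - 16*r - 48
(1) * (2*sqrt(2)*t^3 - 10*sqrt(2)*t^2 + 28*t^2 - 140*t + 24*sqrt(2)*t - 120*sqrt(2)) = 2*sqrt(2)*t^3 - 10*sqrt(2)*t^2 + 28*t^2 - 140*t + 24*sqrt(2)*t - 120*sqrt(2)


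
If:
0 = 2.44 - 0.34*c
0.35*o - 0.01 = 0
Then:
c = 7.18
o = 0.03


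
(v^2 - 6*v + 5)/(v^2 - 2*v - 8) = (-v^2 + 6*v - 5)/(-v^2 + 2*v + 8)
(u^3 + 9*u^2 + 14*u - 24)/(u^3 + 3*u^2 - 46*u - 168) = (u - 1)/(u - 7)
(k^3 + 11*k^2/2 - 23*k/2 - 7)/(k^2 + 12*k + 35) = (k^2 - 3*k/2 - 1)/(k + 5)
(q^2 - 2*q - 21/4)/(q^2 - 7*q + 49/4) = (2*q + 3)/(2*q - 7)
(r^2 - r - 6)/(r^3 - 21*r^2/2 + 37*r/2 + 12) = 2*(r + 2)/(2*r^2 - 15*r - 8)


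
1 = 1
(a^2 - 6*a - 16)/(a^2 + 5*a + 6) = (a - 8)/(a + 3)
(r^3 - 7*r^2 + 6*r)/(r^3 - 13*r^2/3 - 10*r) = 3*(r - 1)/(3*r + 5)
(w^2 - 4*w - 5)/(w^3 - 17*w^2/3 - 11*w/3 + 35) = 3*(w + 1)/(3*w^2 - 2*w - 21)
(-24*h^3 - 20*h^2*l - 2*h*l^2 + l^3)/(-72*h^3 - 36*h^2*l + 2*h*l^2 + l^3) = (2*h + l)/(6*h + l)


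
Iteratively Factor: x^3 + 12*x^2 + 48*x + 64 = (x + 4)*(x^2 + 8*x + 16) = (x + 4)^2*(x + 4)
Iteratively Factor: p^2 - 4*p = (p)*(p - 4)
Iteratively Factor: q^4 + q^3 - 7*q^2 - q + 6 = (q - 1)*(q^3 + 2*q^2 - 5*q - 6) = (q - 1)*(q + 3)*(q^2 - q - 2) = (q - 2)*(q - 1)*(q + 3)*(q + 1)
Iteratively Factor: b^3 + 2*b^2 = (b)*(b^2 + 2*b) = b^2*(b + 2)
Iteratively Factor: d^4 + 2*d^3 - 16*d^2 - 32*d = (d + 4)*(d^3 - 2*d^2 - 8*d) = (d - 4)*(d + 4)*(d^2 + 2*d) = d*(d - 4)*(d + 4)*(d + 2)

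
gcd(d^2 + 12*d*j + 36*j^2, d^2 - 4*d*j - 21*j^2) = 1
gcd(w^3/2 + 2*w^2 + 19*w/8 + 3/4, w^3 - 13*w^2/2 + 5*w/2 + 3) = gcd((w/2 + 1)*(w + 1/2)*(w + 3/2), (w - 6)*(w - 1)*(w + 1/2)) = w + 1/2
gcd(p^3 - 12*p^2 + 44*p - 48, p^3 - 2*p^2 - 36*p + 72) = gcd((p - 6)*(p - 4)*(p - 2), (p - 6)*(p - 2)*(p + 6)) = p^2 - 8*p + 12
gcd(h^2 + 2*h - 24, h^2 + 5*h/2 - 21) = h + 6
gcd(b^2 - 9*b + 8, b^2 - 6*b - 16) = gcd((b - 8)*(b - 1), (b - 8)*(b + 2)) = b - 8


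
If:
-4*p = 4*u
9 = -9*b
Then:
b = -1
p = -u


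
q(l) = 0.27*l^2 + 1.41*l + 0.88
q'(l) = 0.54*l + 1.41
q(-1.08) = -0.33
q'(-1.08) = 0.83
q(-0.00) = 0.88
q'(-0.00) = 1.41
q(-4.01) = -0.43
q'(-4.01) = -0.76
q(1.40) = 3.38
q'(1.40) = 2.17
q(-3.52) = -0.74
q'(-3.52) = -0.49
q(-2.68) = -0.96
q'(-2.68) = -0.04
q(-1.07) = -0.32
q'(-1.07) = 0.83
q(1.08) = 2.72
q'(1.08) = 1.99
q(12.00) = 56.68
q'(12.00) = 7.89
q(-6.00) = 2.14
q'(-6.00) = -1.83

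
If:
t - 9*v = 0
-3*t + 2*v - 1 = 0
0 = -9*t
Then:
No Solution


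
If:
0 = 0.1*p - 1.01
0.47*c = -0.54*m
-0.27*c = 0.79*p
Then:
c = -29.55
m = 25.72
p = 10.10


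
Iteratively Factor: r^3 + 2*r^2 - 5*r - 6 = (r + 1)*(r^2 + r - 6) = (r + 1)*(r + 3)*(r - 2)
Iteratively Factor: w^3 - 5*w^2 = (w - 5)*(w^2) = w*(w - 5)*(w)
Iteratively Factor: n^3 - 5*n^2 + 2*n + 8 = (n - 4)*(n^2 - n - 2) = (n - 4)*(n + 1)*(n - 2)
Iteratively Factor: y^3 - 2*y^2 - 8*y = (y)*(y^2 - 2*y - 8) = y*(y + 2)*(y - 4)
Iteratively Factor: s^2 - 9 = (s + 3)*(s - 3)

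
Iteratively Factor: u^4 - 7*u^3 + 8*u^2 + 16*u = (u - 4)*(u^3 - 3*u^2 - 4*u) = (u - 4)^2*(u^2 + u) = (u - 4)^2*(u + 1)*(u)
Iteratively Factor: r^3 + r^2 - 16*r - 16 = (r + 4)*(r^2 - 3*r - 4) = (r - 4)*(r + 4)*(r + 1)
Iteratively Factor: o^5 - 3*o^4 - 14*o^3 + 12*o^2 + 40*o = (o - 5)*(o^4 + 2*o^3 - 4*o^2 - 8*o) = o*(o - 5)*(o^3 + 2*o^2 - 4*o - 8) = o*(o - 5)*(o - 2)*(o^2 + 4*o + 4) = o*(o - 5)*(o - 2)*(o + 2)*(o + 2)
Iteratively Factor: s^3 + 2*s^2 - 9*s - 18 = (s + 3)*(s^2 - s - 6) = (s + 2)*(s + 3)*(s - 3)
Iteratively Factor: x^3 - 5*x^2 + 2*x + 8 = (x + 1)*(x^2 - 6*x + 8) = (x - 2)*(x + 1)*(x - 4)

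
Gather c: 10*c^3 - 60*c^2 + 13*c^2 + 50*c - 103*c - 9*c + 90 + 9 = 10*c^3 - 47*c^2 - 62*c + 99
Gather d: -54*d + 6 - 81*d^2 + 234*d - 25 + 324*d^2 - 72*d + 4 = 243*d^2 + 108*d - 15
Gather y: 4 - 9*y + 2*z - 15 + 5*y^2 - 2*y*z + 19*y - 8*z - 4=5*y^2 + y*(10 - 2*z) - 6*z - 15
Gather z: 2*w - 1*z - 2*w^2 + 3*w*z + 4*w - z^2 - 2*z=-2*w^2 + 6*w - z^2 + z*(3*w - 3)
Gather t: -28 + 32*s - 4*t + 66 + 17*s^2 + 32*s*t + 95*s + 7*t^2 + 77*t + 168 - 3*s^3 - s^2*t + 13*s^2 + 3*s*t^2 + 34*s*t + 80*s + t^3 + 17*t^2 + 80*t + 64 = -3*s^3 + 30*s^2 + 207*s + t^3 + t^2*(3*s + 24) + t*(-s^2 + 66*s + 153) + 270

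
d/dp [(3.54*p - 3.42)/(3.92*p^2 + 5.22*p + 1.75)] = (-13.8768*p^2 + 26.8128*p + 24.0474)/(15.3664*p^4 + 40.9248*p^3 + 40.9684*p^2 + 18.27*p + 3.0625)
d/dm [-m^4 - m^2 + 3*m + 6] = -4*m^3 - 2*m + 3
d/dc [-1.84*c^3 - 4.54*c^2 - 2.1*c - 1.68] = -5.52*c^2 - 9.08*c - 2.1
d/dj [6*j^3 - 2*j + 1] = 18*j^2 - 2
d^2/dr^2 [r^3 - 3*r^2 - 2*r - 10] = 6*r - 6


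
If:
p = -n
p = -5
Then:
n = 5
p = -5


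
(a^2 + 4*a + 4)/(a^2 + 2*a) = (a + 2)/a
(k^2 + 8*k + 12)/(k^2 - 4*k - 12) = (k + 6)/(k - 6)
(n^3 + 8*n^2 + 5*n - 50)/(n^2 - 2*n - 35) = (n^2 + 3*n - 10)/(n - 7)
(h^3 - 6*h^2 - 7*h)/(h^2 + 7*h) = (h^2 - 6*h - 7)/(h + 7)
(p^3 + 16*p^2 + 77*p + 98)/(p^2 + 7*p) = p + 9 + 14/p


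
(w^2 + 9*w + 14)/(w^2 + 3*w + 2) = (w + 7)/(w + 1)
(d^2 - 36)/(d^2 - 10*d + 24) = (d + 6)/(d - 4)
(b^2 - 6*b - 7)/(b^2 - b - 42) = (b + 1)/(b + 6)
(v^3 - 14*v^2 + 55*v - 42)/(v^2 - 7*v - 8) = (-v^3 + 14*v^2 - 55*v + 42)/(-v^2 + 7*v + 8)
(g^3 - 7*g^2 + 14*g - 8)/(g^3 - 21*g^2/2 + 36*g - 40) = 2*(g^2 - 3*g + 2)/(2*g^2 - 13*g + 20)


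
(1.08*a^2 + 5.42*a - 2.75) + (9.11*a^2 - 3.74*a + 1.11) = 10.19*a^2 + 1.68*a - 1.64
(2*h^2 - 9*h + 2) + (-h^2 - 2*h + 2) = h^2 - 11*h + 4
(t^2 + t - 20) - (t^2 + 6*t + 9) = -5*t - 29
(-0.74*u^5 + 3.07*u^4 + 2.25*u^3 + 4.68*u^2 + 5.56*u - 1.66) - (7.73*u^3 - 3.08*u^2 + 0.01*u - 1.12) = -0.74*u^5 + 3.07*u^4 - 5.48*u^3 + 7.76*u^2 + 5.55*u - 0.54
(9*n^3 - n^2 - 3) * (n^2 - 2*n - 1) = 9*n^5 - 19*n^4 - 7*n^3 - 2*n^2 + 6*n + 3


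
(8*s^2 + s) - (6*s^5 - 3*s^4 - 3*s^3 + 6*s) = -6*s^5 + 3*s^4 + 3*s^3 + 8*s^2 - 5*s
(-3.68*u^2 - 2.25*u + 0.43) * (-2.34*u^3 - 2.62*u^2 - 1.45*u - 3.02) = 8.6112*u^5 + 14.9066*u^4 + 10.2248*u^3 + 13.2495*u^2 + 6.1715*u - 1.2986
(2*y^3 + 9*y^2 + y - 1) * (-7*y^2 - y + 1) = -14*y^5 - 65*y^4 - 14*y^3 + 15*y^2 + 2*y - 1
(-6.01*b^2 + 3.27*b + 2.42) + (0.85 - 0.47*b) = -6.01*b^2 + 2.8*b + 3.27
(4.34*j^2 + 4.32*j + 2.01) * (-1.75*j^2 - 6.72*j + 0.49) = -7.595*j^4 - 36.7248*j^3 - 30.4213*j^2 - 11.3904*j + 0.9849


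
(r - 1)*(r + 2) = r^2 + r - 2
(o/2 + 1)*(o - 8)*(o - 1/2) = o^3/2 - 13*o^2/4 - 13*o/2 + 4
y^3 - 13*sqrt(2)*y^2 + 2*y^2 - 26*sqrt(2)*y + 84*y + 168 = (y + 2)*(y - 7*sqrt(2))*(y - 6*sqrt(2))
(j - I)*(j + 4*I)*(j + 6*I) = j^3 + 9*I*j^2 - 14*j + 24*I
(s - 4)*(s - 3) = s^2 - 7*s + 12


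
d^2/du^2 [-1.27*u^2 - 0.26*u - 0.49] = -2.54000000000000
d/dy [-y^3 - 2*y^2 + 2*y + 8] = -3*y^2 - 4*y + 2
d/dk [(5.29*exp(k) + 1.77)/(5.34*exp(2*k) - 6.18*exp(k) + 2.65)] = (-28.2486*exp(2*k) - 18.9036*exp(k) + 24.9571)*exp(k)/(28.5156*exp(4*k) - 66.0024*exp(3*k) + 66.4944*exp(2*k) - 32.754*exp(k) + 7.0225)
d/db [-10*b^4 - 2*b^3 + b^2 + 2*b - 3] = -40*b^3 - 6*b^2 + 2*b + 2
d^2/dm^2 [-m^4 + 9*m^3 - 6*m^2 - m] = -12*m^2 + 54*m - 12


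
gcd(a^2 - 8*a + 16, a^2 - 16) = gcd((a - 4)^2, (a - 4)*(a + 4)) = a - 4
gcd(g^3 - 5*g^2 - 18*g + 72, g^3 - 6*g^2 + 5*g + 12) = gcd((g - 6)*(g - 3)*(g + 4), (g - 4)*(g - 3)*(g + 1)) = g - 3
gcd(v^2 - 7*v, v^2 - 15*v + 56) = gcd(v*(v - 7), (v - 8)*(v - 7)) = v - 7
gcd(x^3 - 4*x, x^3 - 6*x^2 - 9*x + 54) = 1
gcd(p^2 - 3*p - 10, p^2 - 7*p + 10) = p - 5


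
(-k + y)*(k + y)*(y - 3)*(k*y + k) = -k^3*y^2 + 2*k^3*y + 3*k^3 + k*y^4 - 2*k*y^3 - 3*k*y^2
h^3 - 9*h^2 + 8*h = h*(h - 8)*(h - 1)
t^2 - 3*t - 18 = (t - 6)*(t + 3)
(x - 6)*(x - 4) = x^2 - 10*x + 24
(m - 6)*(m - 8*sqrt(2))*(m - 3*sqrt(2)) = m^3 - 11*sqrt(2)*m^2 - 6*m^2 + 48*m + 66*sqrt(2)*m - 288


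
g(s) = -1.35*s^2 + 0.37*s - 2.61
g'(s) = 0.37 - 2.7*s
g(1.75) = -6.10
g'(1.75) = -4.36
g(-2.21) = -10.02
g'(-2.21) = 6.34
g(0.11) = -2.59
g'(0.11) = 0.07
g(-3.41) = -19.57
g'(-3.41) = 9.58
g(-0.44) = -3.03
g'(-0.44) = 1.56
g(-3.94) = -25.02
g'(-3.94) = 11.01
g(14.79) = -292.44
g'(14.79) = -39.56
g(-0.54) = -3.20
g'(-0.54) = 1.83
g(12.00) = -192.57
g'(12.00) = -32.03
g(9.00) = -108.63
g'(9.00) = -23.93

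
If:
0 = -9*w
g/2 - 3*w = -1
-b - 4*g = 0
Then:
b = 8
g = -2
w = 0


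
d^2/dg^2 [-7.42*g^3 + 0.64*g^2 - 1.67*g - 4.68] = 1.28 - 44.52*g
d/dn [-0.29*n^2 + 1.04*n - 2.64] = 1.04 - 0.58*n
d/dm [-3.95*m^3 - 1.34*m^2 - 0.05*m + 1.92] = -11.85*m^2 - 2.68*m - 0.05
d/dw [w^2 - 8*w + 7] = 2*w - 8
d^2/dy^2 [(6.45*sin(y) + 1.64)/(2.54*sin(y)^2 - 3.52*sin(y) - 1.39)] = (-41.61282*sin(y)^5 - 99.990656*sin(y)^4 - 9.41984399999998*sin(y)^3 + 51.561312*sin(y)^2 + 44.218895*sin(y) - 10.89624)/(16.387064*sin(y)^6 - 68.128896*sin(y)^5 + 67.511676*sin(y)^4 + 30.952064*sin(y)^3 - 36.945366*sin(y)^2 - 20.402976*sin(y) - 2.685619)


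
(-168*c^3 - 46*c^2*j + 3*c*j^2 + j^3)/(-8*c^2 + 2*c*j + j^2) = (42*c^2 + c*j - j^2)/(2*c - j)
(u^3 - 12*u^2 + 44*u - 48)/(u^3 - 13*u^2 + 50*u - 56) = (u - 6)/(u - 7)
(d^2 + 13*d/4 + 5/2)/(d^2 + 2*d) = (d + 5/4)/d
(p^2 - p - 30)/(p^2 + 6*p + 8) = (p^2 - p - 30)/(p^2 + 6*p + 8)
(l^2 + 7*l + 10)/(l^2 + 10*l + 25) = (l + 2)/(l + 5)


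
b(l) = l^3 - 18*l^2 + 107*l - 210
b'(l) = 3*l^2 - 36*l + 107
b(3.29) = -17.19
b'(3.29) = 21.03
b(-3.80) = -931.39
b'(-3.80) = 287.12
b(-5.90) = -1673.26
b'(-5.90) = 423.83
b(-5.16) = -1378.77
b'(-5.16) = 372.64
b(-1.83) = -472.22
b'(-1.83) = 182.93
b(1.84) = -67.83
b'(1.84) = 50.92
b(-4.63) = -1190.53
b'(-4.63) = 337.99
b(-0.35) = -249.70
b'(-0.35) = 119.97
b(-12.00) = -5814.00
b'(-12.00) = 971.00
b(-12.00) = -5814.00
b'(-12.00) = 971.00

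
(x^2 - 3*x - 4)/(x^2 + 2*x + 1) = (x - 4)/(x + 1)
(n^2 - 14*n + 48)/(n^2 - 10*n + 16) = (n - 6)/(n - 2)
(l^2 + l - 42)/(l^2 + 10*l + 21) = (l - 6)/(l + 3)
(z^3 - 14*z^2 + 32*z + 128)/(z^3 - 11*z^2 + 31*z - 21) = (z^3 - 14*z^2 + 32*z + 128)/(z^3 - 11*z^2 + 31*z - 21)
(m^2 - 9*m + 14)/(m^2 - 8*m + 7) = (m - 2)/(m - 1)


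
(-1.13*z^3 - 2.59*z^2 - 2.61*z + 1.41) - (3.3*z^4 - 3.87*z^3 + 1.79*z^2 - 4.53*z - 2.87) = -3.3*z^4 + 2.74*z^3 - 4.38*z^2 + 1.92*z + 4.28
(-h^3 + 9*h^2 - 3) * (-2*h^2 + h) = 2*h^5 - 19*h^4 + 9*h^3 + 6*h^2 - 3*h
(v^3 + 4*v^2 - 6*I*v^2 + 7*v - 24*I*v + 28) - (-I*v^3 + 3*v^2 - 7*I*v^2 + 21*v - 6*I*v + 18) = v^3 + I*v^3 + v^2 + I*v^2 - 14*v - 18*I*v + 10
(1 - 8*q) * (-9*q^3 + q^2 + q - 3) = 72*q^4 - 17*q^3 - 7*q^2 + 25*q - 3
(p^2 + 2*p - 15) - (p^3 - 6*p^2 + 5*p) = -p^3 + 7*p^2 - 3*p - 15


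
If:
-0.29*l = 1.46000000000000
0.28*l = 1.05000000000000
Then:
No Solution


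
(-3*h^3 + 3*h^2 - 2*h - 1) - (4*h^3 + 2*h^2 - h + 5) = -7*h^3 + h^2 - h - 6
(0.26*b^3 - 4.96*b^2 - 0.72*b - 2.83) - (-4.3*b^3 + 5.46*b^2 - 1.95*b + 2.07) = 4.56*b^3 - 10.42*b^2 + 1.23*b - 4.9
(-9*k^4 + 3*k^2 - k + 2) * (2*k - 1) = -18*k^5 + 9*k^4 + 6*k^3 - 5*k^2 + 5*k - 2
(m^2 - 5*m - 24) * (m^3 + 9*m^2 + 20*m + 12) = m^5 + 4*m^4 - 49*m^3 - 304*m^2 - 540*m - 288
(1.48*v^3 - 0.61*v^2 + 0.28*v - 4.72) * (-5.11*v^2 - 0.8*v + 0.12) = -7.5628*v^5 + 1.9331*v^4 - 0.7652*v^3 + 23.822*v^2 + 3.8096*v - 0.5664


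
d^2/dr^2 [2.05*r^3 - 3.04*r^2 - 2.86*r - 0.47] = 12.3*r - 6.08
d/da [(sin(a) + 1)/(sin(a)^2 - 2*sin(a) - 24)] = (-2*sin(a) + cos(a)^2 - 23)*cos(a)/((sin(a) - 6)^2*(sin(a) + 4)^2)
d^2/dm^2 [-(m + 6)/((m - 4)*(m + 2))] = 2*(-m^3 - 18*m^2 + 12*m - 56)/(m^6 - 6*m^5 - 12*m^4 + 88*m^3 + 96*m^2 - 384*m - 512)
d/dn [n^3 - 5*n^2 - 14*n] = 3*n^2 - 10*n - 14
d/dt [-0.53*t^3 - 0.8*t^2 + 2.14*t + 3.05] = -1.59*t^2 - 1.6*t + 2.14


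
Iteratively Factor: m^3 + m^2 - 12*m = (m - 3)*(m^2 + 4*m) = m*(m - 3)*(m + 4)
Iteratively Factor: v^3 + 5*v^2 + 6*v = (v)*(v^2 + 5*v + 6) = v*(v + 3)*(v + 2)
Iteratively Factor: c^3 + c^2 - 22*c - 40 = (c + 2)*(c^2 - c - 20) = (c - 5)*(c + 2)*(c + 4)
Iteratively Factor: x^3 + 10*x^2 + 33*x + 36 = (x + 3)*(x^2 + 7*x + 12) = (x + 3)^2*(x + 4)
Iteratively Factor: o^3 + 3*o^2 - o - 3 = (o + 3)*(o^2 - 1) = (o + 1)*(o + 3)*(o - 1)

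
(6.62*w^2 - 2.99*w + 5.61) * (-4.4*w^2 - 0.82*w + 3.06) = -29.128*w^4 + 7.7276*w^3 - 1.975*w^2 - 13.7496*w + 17.1666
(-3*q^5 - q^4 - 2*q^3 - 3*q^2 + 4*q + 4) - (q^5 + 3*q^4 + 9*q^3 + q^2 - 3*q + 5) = -4*q^5 - 4*q^4 - 11*q^3 - 4*q^2 + 7*q - 1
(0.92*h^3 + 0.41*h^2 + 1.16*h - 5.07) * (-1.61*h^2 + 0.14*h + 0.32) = -1.4812*h^5 - 0.5313*h^4 - 1.5158*h^3 + 8.4563*h^2 - 0.3386*h - 1.6224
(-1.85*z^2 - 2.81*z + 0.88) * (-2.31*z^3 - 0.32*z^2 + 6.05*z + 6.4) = 4.2735*z^5 + 7.0831*z^4 - 12.3261*z^3 - 29.1221*z^2 - 12.66*z + 5.632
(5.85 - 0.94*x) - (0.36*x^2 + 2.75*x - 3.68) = -0.36*x^2 - 3.69*x + 9.53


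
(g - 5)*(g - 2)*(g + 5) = g^3 - 2*g^2 - 25*g + 50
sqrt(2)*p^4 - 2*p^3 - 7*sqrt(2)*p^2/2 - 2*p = p*(p - 2*sqrt(2))*(p + sqrt(2)/2)*(sqrt(2)*p + 1)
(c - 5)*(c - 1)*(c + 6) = c^3 - 31*c + 30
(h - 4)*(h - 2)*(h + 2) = h^3 - 4*h^2 - 4*h + 16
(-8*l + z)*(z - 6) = -8*l*z + 48*l + z^2 - 6*z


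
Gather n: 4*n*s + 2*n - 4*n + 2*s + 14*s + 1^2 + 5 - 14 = n*(4*s - 2) + 16*s - 8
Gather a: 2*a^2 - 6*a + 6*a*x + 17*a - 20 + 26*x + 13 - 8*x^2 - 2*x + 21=2*a^2 + a*(6*x + 11) - 8*x^2 + 24*x + 14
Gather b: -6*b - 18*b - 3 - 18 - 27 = -24*b - 48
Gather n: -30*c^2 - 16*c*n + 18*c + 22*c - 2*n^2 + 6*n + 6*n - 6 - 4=-30*c^2 + 40*c - 2*n^2 + n*(12 - 16*c) - 10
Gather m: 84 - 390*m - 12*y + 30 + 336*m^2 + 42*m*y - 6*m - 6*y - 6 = 336*m^2 + m*(42*y - 396) - 18*y + 108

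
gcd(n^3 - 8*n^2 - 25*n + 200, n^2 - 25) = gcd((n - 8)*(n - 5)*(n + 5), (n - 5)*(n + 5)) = n^2 - 25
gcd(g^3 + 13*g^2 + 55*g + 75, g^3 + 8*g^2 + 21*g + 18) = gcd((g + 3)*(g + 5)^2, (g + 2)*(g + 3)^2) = g + 3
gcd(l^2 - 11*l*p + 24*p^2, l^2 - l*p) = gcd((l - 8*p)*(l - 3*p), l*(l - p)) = 1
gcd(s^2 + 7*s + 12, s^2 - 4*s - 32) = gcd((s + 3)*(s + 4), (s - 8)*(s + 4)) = s + 4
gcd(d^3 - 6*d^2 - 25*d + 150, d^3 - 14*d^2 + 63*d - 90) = d^2 - 11*d + 30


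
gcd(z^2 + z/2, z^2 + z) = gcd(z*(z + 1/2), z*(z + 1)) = z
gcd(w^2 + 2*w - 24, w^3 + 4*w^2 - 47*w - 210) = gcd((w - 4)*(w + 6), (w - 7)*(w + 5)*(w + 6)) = w + 6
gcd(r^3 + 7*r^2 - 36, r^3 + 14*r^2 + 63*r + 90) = r^2 + 9*r + 18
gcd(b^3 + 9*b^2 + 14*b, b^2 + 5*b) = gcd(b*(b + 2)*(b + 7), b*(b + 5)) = b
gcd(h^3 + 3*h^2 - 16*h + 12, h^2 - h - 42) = h + 6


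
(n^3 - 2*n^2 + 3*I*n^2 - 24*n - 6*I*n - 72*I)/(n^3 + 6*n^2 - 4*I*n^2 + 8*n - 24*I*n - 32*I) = (n^2 + n*(-6 + 3*I) - 18*I)/(n^2 + n*(2 - 4*I) - 8*I)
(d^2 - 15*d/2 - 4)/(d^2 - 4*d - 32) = (d + 1/2)/(d + 4)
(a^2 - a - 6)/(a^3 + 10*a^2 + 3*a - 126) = (a + 2)/(a^2 + 13*a + 42)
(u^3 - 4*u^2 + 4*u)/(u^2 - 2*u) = u - 2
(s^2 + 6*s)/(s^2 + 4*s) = (s + 6)/(s + 4)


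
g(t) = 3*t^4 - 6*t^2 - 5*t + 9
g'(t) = 12*t^3 - 12*t - 5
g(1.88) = 15.87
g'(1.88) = 52.18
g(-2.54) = 107.86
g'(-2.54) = -171.16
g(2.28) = 47.48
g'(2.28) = 109.87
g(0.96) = 1.22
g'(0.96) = -5.90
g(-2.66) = 130.04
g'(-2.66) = -198.93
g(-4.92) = 1646.21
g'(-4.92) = -1375.11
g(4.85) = 1503.54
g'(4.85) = 1305.81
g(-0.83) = 10.44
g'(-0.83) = -1.90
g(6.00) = 3651.00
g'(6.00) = 2515.00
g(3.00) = 183.00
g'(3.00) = 283.00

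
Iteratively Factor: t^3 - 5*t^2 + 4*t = (t - 1)*(t^2 - 4*t) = t*(t - 1)*(t - 4)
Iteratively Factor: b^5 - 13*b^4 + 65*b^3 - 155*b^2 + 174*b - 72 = (b - 3)*(b^4 - 10*b^3 + 35*b^2 - 50*b + 24) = (b - 3)*(b - 2)*(b^3 - 8*b^2 + 19*b - 12) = (b - 4)*(b - 3)*(b - 2)*(b^2 - 4*b + 3) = (b - 4)*(b - 3)^2*(b - 2)*(b - 1)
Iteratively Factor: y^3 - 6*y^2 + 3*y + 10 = (y + 1)*(y^2 - 7*y + 10) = (y - 2)*(y + 1)*(y - 5)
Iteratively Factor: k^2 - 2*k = (k - 2)*(k)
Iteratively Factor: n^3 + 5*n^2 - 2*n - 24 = (n + 3)*(n^2 + 2*n - 8) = (n + 3)*(n + 4)*(n - 2)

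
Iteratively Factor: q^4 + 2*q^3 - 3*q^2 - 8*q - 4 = (q - 2)*(q^3 + 4*q^2 + 5*q + 2) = (q - 2)*(q + 1)*(q^2 + 3*q + 2) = (q - 2)*(q + 1)*(q + 2)*(q + 1)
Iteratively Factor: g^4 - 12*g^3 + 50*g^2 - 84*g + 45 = (g - 3)*(g^3 - 9*g^2 + 23*g - 15) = (g - 3)^2*(g^2 - 6*g + 5) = (g - 3)^2*(g - 1)*(g - 5)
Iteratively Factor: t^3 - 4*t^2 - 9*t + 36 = (t - 3)*(t^2 - t - 12) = (t - 3)*(t + 3)*(t - 4)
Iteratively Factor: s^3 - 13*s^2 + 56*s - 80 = (s - 4)*(s^2 - 9*s + 20) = (s - 5)*(s - 4)*(s - 4)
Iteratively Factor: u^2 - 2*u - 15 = (u - 5)*(u + 3)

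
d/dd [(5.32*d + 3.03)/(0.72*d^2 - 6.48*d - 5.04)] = (3.8304*d^2 - 34.4736*d - (1.44*d - 6.48)*(5.32*d + 3.03) - 26.8128)/(-0.72*d^2 + 6.48*d + 5.04)^2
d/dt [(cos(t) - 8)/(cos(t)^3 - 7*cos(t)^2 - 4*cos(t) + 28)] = (227*cos(t) - 31*cos(2*t) + cos(3*t) - 23)*sin(t)/(2*(cos(t)^3 - 7*cos(t)^2 - 4*cos(t) + 28)^2)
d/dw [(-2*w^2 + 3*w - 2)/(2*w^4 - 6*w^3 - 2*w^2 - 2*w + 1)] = (8*w^5 - 30*w^4 + 52*w^3 - 26*w^2 - 12*w - 1)/(4*w^8 - 24*w^7 + 28*w^6 + 16*w^5 + 32*w^4 - 4*w^3 - 4*w + 1)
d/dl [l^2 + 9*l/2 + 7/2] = 2*l + 9/2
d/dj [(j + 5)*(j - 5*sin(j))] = j - (j + 5)*(5*cos(j) - 1) - 5*sin(j)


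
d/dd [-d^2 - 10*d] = -2*d - 10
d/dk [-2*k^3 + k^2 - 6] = 2*k*(1 - 3*k)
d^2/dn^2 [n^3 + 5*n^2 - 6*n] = 6*n + 10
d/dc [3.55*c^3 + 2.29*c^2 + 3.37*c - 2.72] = 10.65*c^2 + 4.58*c + 3.37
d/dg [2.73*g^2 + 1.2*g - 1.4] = 5.46*g + 1.2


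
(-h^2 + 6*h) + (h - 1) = -h^2 + 7*h - 1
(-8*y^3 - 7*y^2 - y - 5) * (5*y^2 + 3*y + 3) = -40*y^5 - 59*y^4 - 50*y^3 - 49*y^2 - 18*y - 15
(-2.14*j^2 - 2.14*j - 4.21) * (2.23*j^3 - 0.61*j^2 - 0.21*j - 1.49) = -4.7722*j^5 - 3.4668*j^4 - 7.6335*j^3 + 6.2061*j^2 + 4.0727*j + 6.2729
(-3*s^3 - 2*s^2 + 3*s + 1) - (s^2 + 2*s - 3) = -3*s^3 - 3*s^2 + s + 4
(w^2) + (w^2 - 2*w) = 2*w^2 - 2*w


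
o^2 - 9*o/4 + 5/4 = (o - 5/4)*(o - 1)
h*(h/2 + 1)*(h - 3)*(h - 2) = h^4/2 - 3*h^3/2 - 2*h^2 + 6*h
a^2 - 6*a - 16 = (a - 8)*(a + 2)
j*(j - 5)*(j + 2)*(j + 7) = j^4 + 4*j^3 - 31*j^2 - 70*j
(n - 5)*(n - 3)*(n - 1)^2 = n^4 - 10*n^3 + 32*n^2 - 38*n + 15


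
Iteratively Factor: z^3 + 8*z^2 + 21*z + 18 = (z + 2)*(z^2 + 6*z + 9) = (z + 2)*(z + 3)*(z + 3)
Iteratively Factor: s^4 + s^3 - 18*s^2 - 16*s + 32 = (s - 1)*(s^3 + 2*s^2 - 16*s - 32) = (s - 1)*(s + 2)*(s^2 - 16) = (s - 4)*(s - 1)*(s + 2)*(s + 4)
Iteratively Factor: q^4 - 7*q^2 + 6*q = (q - 1)*(q^3 + q^2 - 6*q) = q*(q - 1)*(q^2 + q - 6) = q*(q - 2)*(q - 1)*(q + 3)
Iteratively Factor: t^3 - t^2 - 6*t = (t - 3)*(t^2 + 2*t) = (t - 3)*(t + 2)*(t)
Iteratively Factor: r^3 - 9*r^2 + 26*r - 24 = (r - 3)*(r^2 - 6*r + 8) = (r - 4)*(r - 3)*(r - 2)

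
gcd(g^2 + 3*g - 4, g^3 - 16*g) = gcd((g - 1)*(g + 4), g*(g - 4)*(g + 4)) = g + 4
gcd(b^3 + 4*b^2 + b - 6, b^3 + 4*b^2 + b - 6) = b^3 + 4*b^2 + b - 6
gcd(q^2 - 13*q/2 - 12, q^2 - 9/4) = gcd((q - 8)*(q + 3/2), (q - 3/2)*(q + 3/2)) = q + 3/2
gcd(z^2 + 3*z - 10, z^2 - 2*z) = z - 2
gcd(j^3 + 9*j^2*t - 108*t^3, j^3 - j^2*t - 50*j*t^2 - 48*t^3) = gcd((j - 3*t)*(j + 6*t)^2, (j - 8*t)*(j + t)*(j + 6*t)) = j + 6*t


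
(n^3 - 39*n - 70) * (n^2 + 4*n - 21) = n^5 + 4*n^4 - 60*n^3 - 226*n^2 + 539*n + 1470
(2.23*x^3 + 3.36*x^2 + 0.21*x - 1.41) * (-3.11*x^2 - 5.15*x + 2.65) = -6.9353*x^5 - 21.9341*x^4 - 12.0476*x^3 + 12.2076*x^2 + 7.818*x - 3.7365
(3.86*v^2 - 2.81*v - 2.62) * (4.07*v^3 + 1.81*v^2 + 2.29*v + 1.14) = 15.7102*v^5 - 4.4501*v^4 - 6.9101*v^3 - 6.7767*v^2 - 9.2032*v - 2.9868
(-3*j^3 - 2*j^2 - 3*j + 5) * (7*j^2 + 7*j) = -21*j^5 - 35*j^4 - 35*j^3 + 14*j^2 + 35*j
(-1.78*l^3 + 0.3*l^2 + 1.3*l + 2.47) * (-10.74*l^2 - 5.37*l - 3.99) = 19.1172*l^5 + 6.3366*l^4 - 8.4708*l^3 - 34.7058*l^2 - 18.4509*l - 9.8553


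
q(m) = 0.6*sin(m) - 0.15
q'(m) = 0.6*cos(m)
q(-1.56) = -0.75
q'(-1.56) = 0.01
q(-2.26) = -0.61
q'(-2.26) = -0.38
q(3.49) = -0.35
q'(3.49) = -0.56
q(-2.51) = -0.50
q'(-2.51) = -0.48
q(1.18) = 0.40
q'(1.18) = 0.23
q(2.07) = 0.38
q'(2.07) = -0.29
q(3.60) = -0.42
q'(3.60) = -0.54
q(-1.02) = -0.66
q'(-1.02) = 0.31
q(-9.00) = -0.40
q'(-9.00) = -0.55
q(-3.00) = -0.23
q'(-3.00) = -0.59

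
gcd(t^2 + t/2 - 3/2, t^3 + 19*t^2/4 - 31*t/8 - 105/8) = t + 3/2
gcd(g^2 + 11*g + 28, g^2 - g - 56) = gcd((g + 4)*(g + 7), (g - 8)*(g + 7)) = g + 7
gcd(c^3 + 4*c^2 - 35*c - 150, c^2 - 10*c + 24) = c - 6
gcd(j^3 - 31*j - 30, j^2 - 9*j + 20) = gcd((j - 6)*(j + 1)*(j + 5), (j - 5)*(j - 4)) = 1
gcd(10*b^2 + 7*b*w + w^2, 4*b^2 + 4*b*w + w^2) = 2*b + w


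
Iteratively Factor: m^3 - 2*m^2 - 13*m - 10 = (m - 5)*(m^2 + 3*m + 2) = (m - 5)*(m + 2)*(m + 1)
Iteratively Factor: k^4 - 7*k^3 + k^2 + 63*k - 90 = (k - 2)*(k^3 - 5*k^2 - 9*k + 45) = (k - 3)*(k - 2)*(k^2 - 2*k - 15) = (k - 5)*(k - 3)*(k - 2)*(k + 3)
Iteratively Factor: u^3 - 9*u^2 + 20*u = (u - 4)*(u^2 - 5*u) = (u - 5)*(u - 4)*(u)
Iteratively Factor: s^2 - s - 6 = (s + 2)*(s - 3)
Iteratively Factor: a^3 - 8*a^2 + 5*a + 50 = (a - 5)*(a^2 - 3*a - 10) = (a - 5)*(a + 2)*(a - 5)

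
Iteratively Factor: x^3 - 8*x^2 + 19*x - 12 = (x - 1)*(x^2 - 7*x + 12) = (x - 3)*(x - 1)*(x - 4)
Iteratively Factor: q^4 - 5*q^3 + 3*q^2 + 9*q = (q - 3)*(q^3 - 2*q^2 - 3*q) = q*(q - 3)*(q^2 - 2*q - 3) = q*(q - 3)^2*(q + 1)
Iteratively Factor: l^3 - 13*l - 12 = (l + 1)*(l^2 - l - 12) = (l - 4)*(l + 1)*(l + 3)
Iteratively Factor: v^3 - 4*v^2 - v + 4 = (v + 1)*(v^2 - 5*v + 4) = (v - 1)*(v + 1)*(v - 4)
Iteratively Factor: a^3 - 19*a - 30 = (a + 2)*(a^2 - 2*a - 15) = (a - 5)*(a + 2)*(a + 3)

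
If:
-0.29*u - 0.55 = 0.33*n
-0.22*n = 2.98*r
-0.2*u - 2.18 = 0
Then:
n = 7.91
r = -0.58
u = -10.90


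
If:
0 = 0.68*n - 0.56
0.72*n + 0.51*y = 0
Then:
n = 0.82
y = -1.16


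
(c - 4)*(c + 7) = c^2 + 3*c - 28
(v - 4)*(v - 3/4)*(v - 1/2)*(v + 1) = v^4 - 17*v^3/4 + v^2/8 + 31*v/8 - 3/2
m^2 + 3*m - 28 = (m - 4)*(m + 7)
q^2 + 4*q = q*(q + 4)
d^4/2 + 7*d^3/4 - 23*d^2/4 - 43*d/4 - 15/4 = (d/2 + 1/2)*(d - 3)*(d + 1/2)*(d + 5)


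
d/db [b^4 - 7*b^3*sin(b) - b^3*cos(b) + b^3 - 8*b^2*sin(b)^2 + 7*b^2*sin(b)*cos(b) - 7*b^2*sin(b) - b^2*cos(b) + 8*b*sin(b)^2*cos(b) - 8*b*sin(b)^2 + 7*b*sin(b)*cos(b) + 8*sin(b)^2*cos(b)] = b^3*sin(b) - 7*b^3*cos(b) + 4*b^3 - 20*b^2*sin(b) - 8*b^2*sin(2*b) - 10*b^2*cos(b) + 7*b^2*cos(2*b) + 3*b^2 - 18*b*sin(b) - b*sin(2*b) + 6*b*sin(3*b) + 15*b*cos(2*b) - 2*sqrt(2)*b*cos(b + pi/4) - 8*b - 2*sin(b) + 7*sin(2*b)/2 + 6*sin(3*b) + 2*cos(b) + 4*cos(2*b) - 2*cos(3*b) - 4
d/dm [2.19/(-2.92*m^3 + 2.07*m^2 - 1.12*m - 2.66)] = (19.1844*m^2 - 9.0666*m + 2.4528)/(2.92*m^3 - 2.07*m^2 + 1.12*m + 2.66)^2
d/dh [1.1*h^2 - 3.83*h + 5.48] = 2.2*h - 3.83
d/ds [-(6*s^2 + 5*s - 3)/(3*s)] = -2 - 1/s^2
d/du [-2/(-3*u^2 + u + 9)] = 2*(1 - 6*u)/(-3*u^2 + u + 9)^2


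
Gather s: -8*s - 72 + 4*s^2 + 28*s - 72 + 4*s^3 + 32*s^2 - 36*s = 4*s^3 + 36*s^2 - 16*s - 144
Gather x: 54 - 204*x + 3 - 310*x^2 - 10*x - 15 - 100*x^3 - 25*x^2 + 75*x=-100*x^3 - 335*x^2 - 139*x + 42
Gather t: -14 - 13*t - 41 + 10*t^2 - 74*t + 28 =10*t^2 - 87*t - 27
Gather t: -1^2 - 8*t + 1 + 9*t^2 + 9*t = 9*t^2 + t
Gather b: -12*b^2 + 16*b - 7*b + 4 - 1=-12*b^2 + 9*b + 3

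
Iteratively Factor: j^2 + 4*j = (j)*(j + 4)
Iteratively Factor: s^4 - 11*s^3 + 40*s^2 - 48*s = (s)*(s^3 - 11*s^2 + 40*s - 48) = s*(s - 3)*(s^2 - 8*s + 16) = s*(s - 4)*(s - 3)*(s - 4)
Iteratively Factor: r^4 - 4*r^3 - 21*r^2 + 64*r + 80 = (r + 1)*(r^3 - 5*r^2 - 16*r + 80) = (r - 5)*(r + 1)*(r^2 - 16) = (r - 5)*(r + 1)*(r + 4)*(r - 4)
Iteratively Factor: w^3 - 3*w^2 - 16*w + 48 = (w - 3)*(w^2 - 16) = (w - 3)*(w + 4)*(w - 4)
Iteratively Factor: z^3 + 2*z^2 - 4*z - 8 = (z + 2)*(z^2 - 4) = (z - 2)*(z + 2)*(z + 2)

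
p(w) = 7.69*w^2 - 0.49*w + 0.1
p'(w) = 15.38*w - 0.49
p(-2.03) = 32.78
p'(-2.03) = -31.71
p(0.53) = 2.00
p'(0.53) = 7.66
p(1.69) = 21.24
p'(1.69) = 25.50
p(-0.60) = 3.16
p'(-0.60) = -9.72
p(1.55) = 17.82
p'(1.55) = 23.35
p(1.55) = 17.82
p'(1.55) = 23.35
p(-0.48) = 2.11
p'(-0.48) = -7.87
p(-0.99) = 8.12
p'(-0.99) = -15.72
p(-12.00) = 1113.34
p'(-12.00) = -185.05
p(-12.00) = 1113.34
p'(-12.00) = -185.05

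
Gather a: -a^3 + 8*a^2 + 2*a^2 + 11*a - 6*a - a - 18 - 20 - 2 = -a^3 + 10*a^2 + 4*a - 40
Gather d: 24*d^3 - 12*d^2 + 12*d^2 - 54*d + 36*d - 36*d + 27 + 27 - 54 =24*d^3 - 54*d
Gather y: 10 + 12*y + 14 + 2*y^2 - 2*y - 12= 2*y^2 + 10*y + 12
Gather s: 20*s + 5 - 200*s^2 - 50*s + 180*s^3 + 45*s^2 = 180*s^3 - 155*s^2 - 30*s + 5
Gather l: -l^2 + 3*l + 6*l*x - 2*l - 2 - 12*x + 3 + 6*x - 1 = -l^2 + l*(6*x + 1) - 6*x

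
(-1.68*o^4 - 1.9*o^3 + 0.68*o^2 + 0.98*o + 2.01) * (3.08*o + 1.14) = -5.1744*o^5 - 7.7672*o^4 - 0.0715999999999997*o^3 + 3.7936*o^2 + 7.308*o + 2.2914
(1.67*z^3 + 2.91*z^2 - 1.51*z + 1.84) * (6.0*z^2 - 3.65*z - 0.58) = 10.02*z^5 + 11.3645*z^4 - 20.6501*z^3 + 14.8637*z^2 - 5.8402*z - 1.0672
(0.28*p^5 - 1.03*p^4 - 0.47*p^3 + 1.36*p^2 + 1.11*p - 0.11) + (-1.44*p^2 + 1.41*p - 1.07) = 0.28*p^5 - 1.03*p^4 - 0.47*p^3 - 0.0799999999999998*p^2 + 2.52*p - 1.18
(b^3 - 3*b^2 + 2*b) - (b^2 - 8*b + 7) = b^3 - 4*b^2 + 10*b - 7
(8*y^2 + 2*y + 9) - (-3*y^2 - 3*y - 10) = 11*y^2 + 5*y + 19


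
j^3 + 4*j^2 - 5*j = j*(j - 1)*(j + 5)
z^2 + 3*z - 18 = (z - 3)*(z + 6)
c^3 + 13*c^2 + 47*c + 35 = (c + 1)*(c + 5)*(c + 7)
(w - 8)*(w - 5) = w^2 - 13*w + 40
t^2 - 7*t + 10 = (t - 5)*(t - 2)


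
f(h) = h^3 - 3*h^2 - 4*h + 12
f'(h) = 3*h^2 - 6*h - 4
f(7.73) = 263.71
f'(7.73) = 128.88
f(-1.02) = 11.90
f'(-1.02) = 5.24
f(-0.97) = 12.14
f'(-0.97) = 4.64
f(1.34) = 3.66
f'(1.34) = -6.65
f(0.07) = 11.71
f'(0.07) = -4.41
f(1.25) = 4.27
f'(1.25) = -6.81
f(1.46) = 2.88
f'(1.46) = -6.37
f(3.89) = 9.91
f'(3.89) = 18.06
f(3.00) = 0.00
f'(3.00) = 5.00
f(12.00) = 1260.00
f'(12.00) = 356.00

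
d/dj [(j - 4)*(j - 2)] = 2*j - 6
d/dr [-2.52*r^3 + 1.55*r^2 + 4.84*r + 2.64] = -7.56*r^2 + 3.1*r + 4.84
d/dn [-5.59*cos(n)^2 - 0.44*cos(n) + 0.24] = (11.18*cos(n) + 0.44)*sin(n)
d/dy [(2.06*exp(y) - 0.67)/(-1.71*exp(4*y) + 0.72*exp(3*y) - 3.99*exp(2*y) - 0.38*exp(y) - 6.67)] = (10.5678*exp(4*y) - 7.5492*exp(3*y) + 9.6666*exp(2*y) - 5.3466*exp(y) - 13.9948)*exp(y)/(2.9241*exp(8*y) - 2.4624*exp(7*y) + 14.1642*exp(6*y) - 4.446*exp(5*y) + 38.1843*exp(4*y) - 6.5724*exp(3*y) + 53.371*exp(2*y) + 5.0692*exp(y) + 44.4889)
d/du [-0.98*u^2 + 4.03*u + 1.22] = 4.03 - 1.96*u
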